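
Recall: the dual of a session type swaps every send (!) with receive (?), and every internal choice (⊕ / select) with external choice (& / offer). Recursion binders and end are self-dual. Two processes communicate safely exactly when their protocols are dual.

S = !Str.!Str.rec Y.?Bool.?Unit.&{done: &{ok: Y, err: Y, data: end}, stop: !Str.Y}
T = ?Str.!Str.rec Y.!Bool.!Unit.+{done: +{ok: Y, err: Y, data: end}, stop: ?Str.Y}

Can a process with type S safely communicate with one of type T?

!Str vs ?Str  ok
  !Str vs !Str  ✗ same direction on both sides — not dual

NO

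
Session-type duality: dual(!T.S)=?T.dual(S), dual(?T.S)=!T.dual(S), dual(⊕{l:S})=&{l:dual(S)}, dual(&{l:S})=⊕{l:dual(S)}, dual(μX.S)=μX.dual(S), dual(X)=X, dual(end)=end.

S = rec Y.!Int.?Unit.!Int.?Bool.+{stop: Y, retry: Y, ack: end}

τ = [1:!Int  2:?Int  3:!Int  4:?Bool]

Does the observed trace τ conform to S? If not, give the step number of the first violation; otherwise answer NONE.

2

[1] !Int  ok  residual = ?Unit.!Int.?Bool.+{stop: rec Y.…, retry: rec Y.…, ack: end}
[2] got ?Int, protocol expects ?Unit  ✗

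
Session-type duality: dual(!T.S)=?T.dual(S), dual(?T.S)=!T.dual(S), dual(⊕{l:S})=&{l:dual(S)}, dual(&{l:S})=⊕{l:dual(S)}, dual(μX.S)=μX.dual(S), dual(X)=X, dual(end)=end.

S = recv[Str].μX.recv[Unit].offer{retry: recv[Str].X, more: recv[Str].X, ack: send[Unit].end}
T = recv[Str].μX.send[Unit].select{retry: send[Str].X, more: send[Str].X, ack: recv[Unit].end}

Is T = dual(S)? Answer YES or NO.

recv[Str] | recv[Str]  ✗ same direction on both sides — not dual

NO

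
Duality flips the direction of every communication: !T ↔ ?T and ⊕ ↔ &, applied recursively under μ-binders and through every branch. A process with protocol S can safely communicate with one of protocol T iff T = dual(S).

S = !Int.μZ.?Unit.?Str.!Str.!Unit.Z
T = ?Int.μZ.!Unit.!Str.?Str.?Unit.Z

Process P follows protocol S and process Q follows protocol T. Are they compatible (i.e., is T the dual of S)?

YES

!Int ‖ ?Int  ok
  μZ ‖ μZ  ok (rec unchanged)
    ?Unit ‖ !Unit  ok
      ?Str ‖ !Str  ok
        !Str ‖ ?Str  ok
          !Unit ‖ ?Unit  ok
            Z ‖ Z  ok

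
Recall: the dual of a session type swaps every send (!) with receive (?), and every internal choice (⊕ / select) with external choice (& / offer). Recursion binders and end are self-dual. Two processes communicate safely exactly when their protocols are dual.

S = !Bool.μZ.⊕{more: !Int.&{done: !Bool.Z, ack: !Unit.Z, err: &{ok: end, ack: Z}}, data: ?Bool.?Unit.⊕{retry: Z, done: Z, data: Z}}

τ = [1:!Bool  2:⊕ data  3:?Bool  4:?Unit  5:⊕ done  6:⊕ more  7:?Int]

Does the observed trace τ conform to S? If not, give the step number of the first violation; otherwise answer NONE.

@1 !Bool  ✓  residual = μZ.…
@2 ⊕ data  ✓  residual = ?Bool.?Unit.⊕{retry: μZ.…, done: μZ.…, data: μZ.…}
@3 ?Bool  ✓  residual = ?Unit.⊕{retry: μZ.…, done: μZ.…, data: μZ.…}
@4 ?Unit  ✓  residual = ⊕{retry: μZ.…, done: μZ.…, data: μZ.…}
@5 ⊕ done  ✓  residual = μZ.…
@6 ⊕ more  ✓  residual = !Int.&{done: !Bool.μZ.…, ack: !Unit.μZ.…, err: &{ok: end, ack: μZ.…}}
@7 got ?Int, protocol expects !Int  ✗

7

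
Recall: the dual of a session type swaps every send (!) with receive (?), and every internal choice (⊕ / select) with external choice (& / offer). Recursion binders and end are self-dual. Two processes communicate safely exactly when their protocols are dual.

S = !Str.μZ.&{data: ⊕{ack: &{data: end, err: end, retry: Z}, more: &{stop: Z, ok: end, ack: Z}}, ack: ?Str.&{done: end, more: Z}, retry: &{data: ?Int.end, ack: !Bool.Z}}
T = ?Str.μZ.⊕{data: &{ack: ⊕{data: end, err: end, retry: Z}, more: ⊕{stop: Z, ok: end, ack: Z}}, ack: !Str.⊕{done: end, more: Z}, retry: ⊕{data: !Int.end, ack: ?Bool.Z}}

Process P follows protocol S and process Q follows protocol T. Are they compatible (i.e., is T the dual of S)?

!Str | ?Str  match
  μZ | μZ  match (binder kept)
    &{data,ack,retry} | ⊕{data,ack,retry}  match label sets agree
      case data:
        ⊕{ack,more} | &{ack,more}  match label sets agree
          case ack:
            &{data,err,retry} | ⊕{data,err,retry}  match label sets agree
              case data:
                end | end  match
              case err:
                end | end  match
              case retry:
                Z | Z  match
          case more:
            &{stop,ok,ack} | ⊕{stop,ok,ack}  match label sets agree
              case stop:
                Z | Z  match
              case ok:
                end | end  match
              case ack:
                Z | Z  match
      case ack:
        ?Str | !Str  match
          &{done,more} | ⊕{done,more}  match label sets agree
            case done:
              end | end  match
            case more:
              Z | Z  match
      case retry:
        &{data,ack} | ⊕{data,ack}  match label sets agree
          case data:
            ?Int | !Int  match
              end | end  match
          case ack:
            !Bool | ?Bool  match
              Z | Z  match

YES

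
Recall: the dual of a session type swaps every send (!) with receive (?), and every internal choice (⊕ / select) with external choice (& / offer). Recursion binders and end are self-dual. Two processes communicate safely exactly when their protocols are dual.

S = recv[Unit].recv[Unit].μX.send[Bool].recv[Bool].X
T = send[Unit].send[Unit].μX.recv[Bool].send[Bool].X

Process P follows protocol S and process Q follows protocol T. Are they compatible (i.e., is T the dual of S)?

recv[Unit] vs send[Unit]  ✓
  recv[Unit] vs send[Unit]  ✓
    μX vs μX  ✓ (rec unchanged)
      send[Bool] vs recv[Bool]  ✓
        recv[Bool] vs send[Bool]  ✓
          X vs X  ✓

YES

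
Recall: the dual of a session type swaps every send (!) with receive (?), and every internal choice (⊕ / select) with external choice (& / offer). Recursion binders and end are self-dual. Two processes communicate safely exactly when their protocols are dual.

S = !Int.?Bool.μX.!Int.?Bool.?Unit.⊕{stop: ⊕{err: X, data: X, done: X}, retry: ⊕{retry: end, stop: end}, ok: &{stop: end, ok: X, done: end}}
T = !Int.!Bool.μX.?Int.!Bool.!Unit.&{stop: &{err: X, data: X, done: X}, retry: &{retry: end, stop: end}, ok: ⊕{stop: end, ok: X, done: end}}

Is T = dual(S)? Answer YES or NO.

!Int vs !Int  ✗ same direction on both sides — not dual

NO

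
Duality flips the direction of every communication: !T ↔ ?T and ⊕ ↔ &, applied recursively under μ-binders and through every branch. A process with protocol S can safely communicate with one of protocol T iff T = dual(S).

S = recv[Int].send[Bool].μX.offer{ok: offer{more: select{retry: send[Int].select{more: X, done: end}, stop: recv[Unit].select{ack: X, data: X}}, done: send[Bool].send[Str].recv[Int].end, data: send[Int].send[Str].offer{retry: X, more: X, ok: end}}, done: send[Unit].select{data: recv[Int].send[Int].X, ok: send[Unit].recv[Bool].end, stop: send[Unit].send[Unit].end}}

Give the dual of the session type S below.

recv[Int] ↦ send[Int]
  send[Bool] ↦ recv[Bool]
    μX ↦ μX  (binder kept)
      offer{ok,done} ↦ select{ok,done}  (offer→select)
        [ok]
          offer{more,done,data} ↦ select{more,done,data}  (offer→select)
            [more]
              select{retry,stop} ↦ offer{retry,stop}  (select→offer)
                [retry]
                  send[Int] ↦ recv[Int]
                    select{more,done} ↦ offer{more,done}  (select→offer)
                      [more]
                        X ↦ X
                      [done]
                        end ↦ end
                [stop]
                  recv[Unit] ↦ send[Unit]
                    select{ack,data} ↦ offer{ack,data}  (select→offer)
                      [ack]
                        X ↦ X
                      [data]
                        X ↦ X
            [done]
              send[Bool] ↦ recv[Bool]
                send[Str] ↦ recv[Str]
                  recv[Int] ↦ send[Int]
                    end ↦ end
            [data]
              send[Int] ↦ recv[Int]
                send[Str] ↦ recv[Str]
                  offer{retry,more,ok} ↦ select{retry,more,ok}  (offer→select)
                    [retry]
                      X ↦ X
                    [more]
                      X ↦ X
                    [ok]
                      end ↦ end
        [done]
          send[Unit] ↦ recv[Unit]
            select{data,ok,stop} ↦ offer{data,ok,stop}  (select→offer)
              [data]
                recv[Int] ↦ send[Int]
                  send[Int] ↦ recv[Int]
                    X ↦ X
              [ok]
                send[Unit] ↦ recv[Unit]
                  recv[Bool] ↦ send[Bool]
                    end ↦ end
              [stop]
                send[Unit] ↦ recv[Unit]
                  send[Unit] ↦ recv[Unit]
                    end ↦ end

send[Int].recv[Bool].μX.select{ok: select{more: offer{retry: recv[Int].offer{more: X, done: end}, stop: send[Unit].offer{ack: X, data: X}}, done: recv[Bool].recv[Str].send[Int].end, data: recv[Int].recv[Str].select{retry: X, more: X, ok: end}}, done: recv[Unit].offer{data: send[Int].recv[Int].X, ok: recv[Unit].send[Bool].end, stop: recv[Unit].recv[Unit].end}}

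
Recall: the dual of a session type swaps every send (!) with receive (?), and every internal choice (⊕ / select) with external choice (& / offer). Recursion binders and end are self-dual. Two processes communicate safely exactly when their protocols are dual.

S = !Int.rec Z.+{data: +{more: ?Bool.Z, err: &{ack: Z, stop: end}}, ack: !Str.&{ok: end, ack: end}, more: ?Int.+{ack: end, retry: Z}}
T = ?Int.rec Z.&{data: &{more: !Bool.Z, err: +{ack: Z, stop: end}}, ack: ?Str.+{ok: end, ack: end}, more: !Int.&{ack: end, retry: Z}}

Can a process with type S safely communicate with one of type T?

YES

!Int ‖ ?Int  match
  rec Z ‖ rec Z  match (binder kept)
    +{data,ack,more} ‖ &{data,ack,more}  match labels match
      • data:
        +{more,err} ‖ &{more,err}  match labels match
          • more:
            ?Bool ‖ !Bool  match
              Z ‖ Z  match
          • err:
            &{ack,stop} ‖ +{ack,stop}  match labels match
              • ack:
                Z ‖ Z  match
              • stop:
                end ‖ end  match
      • ack:
        !Str ‖ ?Str  match
          &{ok,ack} ‖ +{ok,ack}  match labels match
            • ok:
              end ‖ end  match
            • ack:
              end ‖ end  match
      • more:
        ?Int ‖ !Int  match
          +{ack,retry} ‖ &{ack,retry}  match labels match
            • ack:
              end ‖ end  match
            • retry:
              Z ‖ Z  match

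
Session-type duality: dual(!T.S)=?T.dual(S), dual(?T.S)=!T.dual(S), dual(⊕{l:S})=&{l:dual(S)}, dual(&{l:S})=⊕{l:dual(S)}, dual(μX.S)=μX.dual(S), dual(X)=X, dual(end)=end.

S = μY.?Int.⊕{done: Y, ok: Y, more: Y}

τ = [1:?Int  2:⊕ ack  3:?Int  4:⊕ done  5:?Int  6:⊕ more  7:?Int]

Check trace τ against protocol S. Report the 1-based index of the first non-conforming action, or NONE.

step 1: ?Int  ok  residual = ⊕{done: μY.…, ok: μY.…, more: μY.…}
step 2: got ⊕ ack, protocol expects ⊕ done or ⊕ ok or ⊕ more  ✗

2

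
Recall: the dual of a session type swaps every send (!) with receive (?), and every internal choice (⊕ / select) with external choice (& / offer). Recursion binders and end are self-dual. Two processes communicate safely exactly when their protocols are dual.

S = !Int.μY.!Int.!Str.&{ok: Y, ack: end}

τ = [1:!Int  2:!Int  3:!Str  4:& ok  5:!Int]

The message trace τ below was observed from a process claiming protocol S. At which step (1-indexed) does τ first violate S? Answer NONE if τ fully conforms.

NONE

[1] !Int  match  state: μY.…
[2] !Int  match  state: !Str.&{ok: μY.…, ack: end}
[3] !Str  match  state: &{ok: μY.…, ack: end}
[4] & ok  match  state: μY.…
[5] !Int  match  state: !Str.&{ok: μY.…, ack: end}
τ conforms to S (length 5)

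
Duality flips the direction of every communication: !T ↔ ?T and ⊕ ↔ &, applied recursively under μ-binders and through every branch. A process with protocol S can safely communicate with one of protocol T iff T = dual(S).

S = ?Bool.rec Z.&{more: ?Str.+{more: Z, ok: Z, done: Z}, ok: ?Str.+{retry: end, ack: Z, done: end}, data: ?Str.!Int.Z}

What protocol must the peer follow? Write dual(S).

?Bool → !Bool
  rec Z → rec Z  (rec unchanged)
    &{more,ok,data} → +{more,ok,data}  (offer→select)
      • more:
        ?Str → !Str
          +{more,ok,done} → &{more,ok,done}  (⊕→&)
            • more:
              Z self-dual
            • ok:
              Z self-dual
            • done:
              Z self-dual
      • ok:
        ?Str → !Str
          +{retry,ack,done} → &{retry,ack,done}  (⊕→&)
            • retry:
              end self-dual
            • ack:
              Z self-dual
            • done:
              end self-dual
      • data:
        ?Str → !Str
          !Int → ?Int
            Z self-dual

!Bool.rec Z.+{more: !Str.&{more: Z, ok: Z, done: Z}, ok: !Str.&{retry: end, ack: Z, done: end}, data: !Str.?Int.Z}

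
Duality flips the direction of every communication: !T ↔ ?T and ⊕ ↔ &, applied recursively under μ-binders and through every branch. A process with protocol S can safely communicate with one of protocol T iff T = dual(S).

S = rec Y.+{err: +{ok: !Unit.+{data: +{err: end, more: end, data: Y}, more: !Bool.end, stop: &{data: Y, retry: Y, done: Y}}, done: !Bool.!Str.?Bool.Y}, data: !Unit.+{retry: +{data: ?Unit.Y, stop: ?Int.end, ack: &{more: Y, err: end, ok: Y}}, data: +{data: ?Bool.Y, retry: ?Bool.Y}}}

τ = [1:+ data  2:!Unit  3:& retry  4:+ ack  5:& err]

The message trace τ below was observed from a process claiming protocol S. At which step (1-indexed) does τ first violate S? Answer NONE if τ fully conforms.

[1] + data  ✓  cont: !Unit.+{retry: +{data: ?Unit.rec Y.…, stop: ?Int.end, ack: &{more: rec Y.…, err: end, ok: rec Y.…}}, data: +{data: ?Bool.rec Y.…, retry: ?Bool.rec Y.…}}
[2] !Unit  ✓  cont: +{retry: +{data: ?Unit.rec Y.…, stop: ?Int.end, ack: &{more: rec Y.…, err: end, ok: rec Y.…}}, data: +{data: ?Bool.rec Y.…, retry: ?Bool.rec Y.…}}
[3] got & retry, protocol expects + retry or + data  ✗

3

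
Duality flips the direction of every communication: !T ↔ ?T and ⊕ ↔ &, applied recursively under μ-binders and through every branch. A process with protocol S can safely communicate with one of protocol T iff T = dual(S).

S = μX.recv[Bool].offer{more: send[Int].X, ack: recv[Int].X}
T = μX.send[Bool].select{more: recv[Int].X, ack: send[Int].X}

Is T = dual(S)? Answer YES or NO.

YES

μX | μX  match (binder kept)
  recv[Bool] | send[Bool]  match
    offer{more,ack} | select{more,ack}  match label sets agree
      [more]
        send[Int] | recv[Int]  match
          X | X  match
      [ack]
        recv[Int] | send[Int]  match
          X | X  match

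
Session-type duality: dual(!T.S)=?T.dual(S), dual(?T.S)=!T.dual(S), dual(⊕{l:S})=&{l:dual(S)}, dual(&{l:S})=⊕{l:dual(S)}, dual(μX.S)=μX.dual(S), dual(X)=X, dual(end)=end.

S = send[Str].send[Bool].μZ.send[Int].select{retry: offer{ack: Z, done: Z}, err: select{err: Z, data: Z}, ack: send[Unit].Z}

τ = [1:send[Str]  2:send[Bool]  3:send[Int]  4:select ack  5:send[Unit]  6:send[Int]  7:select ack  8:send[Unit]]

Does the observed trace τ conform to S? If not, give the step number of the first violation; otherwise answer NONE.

NONE

step 1: send[Str]  ok  now at send[Bool].μZ.…
step 2: send[Bool]  ok  now at μZ.…
step 3: send[Int]  ok  now at select{retry: offer{ack: μZ.…, done: μZ.…}, err: select{err: μZ.…, data: μZ.…}, ack: send[Unit].μZ.…}
step 4: select ack  ok  now at send[Unit].μZ.…
step 5: send[Unit]  ok  now at μZ.…
step 6: send[Int]  ok  now at select{retry: offer{ack: μZ.…, done: μZ.…}, err: select{err: μZ.…, data: μZ.…}, ack: send[Unit].μZ.…}
step 7: select ack  ok  now at send[Unit].μZ.…
step 8: send[Unit]  ok  now at μZ.…
τ conforms to S (length 8)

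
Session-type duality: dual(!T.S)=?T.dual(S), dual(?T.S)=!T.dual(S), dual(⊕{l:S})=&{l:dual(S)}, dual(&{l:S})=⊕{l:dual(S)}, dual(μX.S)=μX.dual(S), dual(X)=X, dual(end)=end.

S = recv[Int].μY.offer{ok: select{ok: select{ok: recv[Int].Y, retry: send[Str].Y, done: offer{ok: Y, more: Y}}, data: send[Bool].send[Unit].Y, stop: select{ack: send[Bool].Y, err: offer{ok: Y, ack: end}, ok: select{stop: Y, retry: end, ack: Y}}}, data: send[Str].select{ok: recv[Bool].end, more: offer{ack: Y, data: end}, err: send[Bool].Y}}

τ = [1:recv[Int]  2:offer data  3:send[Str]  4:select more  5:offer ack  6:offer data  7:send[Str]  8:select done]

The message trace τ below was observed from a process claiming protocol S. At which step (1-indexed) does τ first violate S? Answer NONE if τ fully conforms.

@1 recv[Int]  ✓  now at μY.…
@2 offer data  ✓  now at send[Str].select{ok: recv[Bool].end, more: offer{ack: μY.…, data: end}, err: send[Bool].μY.…}
@3 send[Str]  ✓  now at select{ok: recv[Bool].end, more: offer{ack: μY.…, data: end}, err: send[Bool].μY.…}
@4 select more  ✓  now at offer{ack: μY.…, data: end}
@5 offer ack  ✓  now at μY.…
@6 offer data  ✓  now at send[Str].select{ok: recv[Bool].end, more: offer{ack: μY.…, data: end}, err: send[Bool].μY.…}
@7 send[Str]  ✓  now at select{ok: recv[Bool].end, more: offer{ack: μY.…, data: end}, err: send[Bool].μY.…}
@8 got select done, protocol expects select ok or select more or select err  ✗

8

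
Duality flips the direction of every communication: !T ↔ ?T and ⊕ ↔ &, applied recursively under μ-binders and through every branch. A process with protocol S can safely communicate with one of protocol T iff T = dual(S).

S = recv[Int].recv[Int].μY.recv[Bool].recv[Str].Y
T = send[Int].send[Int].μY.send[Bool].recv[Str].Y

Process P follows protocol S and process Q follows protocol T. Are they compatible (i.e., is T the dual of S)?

NO

recv[Int] | send[Int]  match
  recv[Int] | send[Int]  match
    μY | μY  match (μ self-dual)
      recv[Bool] | send[Bool]  match
        recv[Str] | recv[Str]  ✗ same direction on both sides — not dual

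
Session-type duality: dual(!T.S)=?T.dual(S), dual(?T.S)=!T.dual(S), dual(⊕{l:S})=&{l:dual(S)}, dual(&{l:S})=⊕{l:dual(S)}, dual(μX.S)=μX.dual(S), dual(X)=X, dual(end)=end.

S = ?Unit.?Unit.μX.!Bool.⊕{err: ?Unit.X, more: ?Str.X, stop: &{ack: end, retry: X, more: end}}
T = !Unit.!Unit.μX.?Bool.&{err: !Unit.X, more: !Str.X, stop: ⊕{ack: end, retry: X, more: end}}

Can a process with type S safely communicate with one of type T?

YES

?Unit | !Unit  ok
  ?Unit | !Unit  ok
    μX | μX  ok (μ self-dual)
      !Bool | ?Bool  ok
        ⊕{err,more,stop} | &{err,more,stop}  ok labels match
          [err]
            ?Unit | !Unit  ok
              X | X  ok
          [more]
            ?Str | !Str  ok
              X | X  ok
          [stop]
            &{ack,retry,more} | ⊕{ack,retry,more}  ok labels match
              [ack]
                end | end  ok
              [retry]
                X | X  ok
              [more]
                end | end  ok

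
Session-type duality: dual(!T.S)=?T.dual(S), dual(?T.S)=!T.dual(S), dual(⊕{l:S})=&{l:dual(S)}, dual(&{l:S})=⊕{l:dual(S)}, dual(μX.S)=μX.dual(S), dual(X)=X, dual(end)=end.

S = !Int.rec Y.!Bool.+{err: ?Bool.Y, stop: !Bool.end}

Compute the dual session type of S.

?Int.rec Y.?Bool.&{err: !Bool.Y, stop: ?Bool.end}

!Int = ?Int
  rec Y = rec Y  (binder kept)
    !Bool = ?Bool
      +{err,stop} = &{err,stop}  (select→offer)
        [err]
          ?Bool = !Bool
            dual(Y) = Y
        [stop]
          !Bool = ?Bool
            dual(end) = end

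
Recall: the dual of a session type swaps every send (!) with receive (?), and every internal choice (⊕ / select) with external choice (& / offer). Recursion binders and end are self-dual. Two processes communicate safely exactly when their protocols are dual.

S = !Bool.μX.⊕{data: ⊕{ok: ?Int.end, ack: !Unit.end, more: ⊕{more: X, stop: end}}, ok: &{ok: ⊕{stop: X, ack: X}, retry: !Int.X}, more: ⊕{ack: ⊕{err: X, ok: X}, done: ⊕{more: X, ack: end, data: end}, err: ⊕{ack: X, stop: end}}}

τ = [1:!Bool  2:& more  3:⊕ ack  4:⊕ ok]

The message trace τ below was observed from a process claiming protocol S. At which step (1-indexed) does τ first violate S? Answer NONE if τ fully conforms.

step 1: !Bool  match  cont: μX.…
step 2: got & more, protocol expects ⊕ data or ⊕ ok or ⊕ more  ✗

2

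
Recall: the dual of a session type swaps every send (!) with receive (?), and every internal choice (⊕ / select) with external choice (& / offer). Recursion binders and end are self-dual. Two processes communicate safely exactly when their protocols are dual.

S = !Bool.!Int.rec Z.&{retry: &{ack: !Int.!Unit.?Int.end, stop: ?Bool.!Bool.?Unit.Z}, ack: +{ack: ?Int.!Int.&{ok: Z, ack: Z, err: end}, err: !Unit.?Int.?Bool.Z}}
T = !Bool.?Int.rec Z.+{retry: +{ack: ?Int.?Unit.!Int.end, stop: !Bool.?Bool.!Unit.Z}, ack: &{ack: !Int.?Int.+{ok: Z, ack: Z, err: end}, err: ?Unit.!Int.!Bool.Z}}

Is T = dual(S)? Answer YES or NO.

NO

!Bool ‖ !Bool  ✗ same direction on both sides — not dual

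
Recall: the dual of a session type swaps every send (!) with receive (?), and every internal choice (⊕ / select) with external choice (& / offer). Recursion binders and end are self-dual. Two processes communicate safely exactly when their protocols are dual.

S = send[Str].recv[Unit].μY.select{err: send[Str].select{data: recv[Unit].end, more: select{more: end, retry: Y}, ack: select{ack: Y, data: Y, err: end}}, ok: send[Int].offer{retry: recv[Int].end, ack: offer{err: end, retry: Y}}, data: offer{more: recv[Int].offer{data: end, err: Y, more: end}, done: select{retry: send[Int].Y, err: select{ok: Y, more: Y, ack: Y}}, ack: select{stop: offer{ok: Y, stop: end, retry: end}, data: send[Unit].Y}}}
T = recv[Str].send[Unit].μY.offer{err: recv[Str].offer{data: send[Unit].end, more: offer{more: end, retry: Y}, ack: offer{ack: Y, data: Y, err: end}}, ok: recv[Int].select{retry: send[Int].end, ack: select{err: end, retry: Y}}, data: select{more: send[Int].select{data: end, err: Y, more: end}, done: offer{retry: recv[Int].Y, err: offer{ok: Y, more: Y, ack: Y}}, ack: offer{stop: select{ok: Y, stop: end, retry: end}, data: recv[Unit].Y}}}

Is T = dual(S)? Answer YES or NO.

send[Str] ‖ recv[Str]  ✓
  recv[Unit] ‖ send[Unit]  ✓
    μY ‖ μY  ✓ (rec unchanged)
      select{err,ok,data} ‖ offer{err,ok,data}  ✓ label sets agree
        • err:
          send[Str] ‖ recv[Str]  ✓
            select{data,more,ack} ‖ offer{data,more,ack}  ✓ label sets agree
              • data:
                recv[Unit] ‖ send[Unit]  ✓
                  end ‖ end  ✓
              • more:
                select{more,retry} ‖ offer{more,retry}  ✓ label sets agree
                  • more:
                    end ‖ end  ✓
                  • retry:
                    Y ‖ Y  ✓
              • ack:
                select{ack,data,err} ‖ offer{ack,data,err}  ✓ label sets agree
                  • ack:
                    Y ‖ Y  ✓
                  • data:
                    Y ‖ Y  ✓
                  • err:
                    end ‖ end  ✓
        • ok:
          send[Int] ‖ recv[Int]  ✓
            offer{retry,ack} ‖ select{retry,ack}  ✓ label sets agree
              • retry:
                recv[Int] ‖ send[Int]  ✓
                  end ‖ end  ✓
              • ack:
                offer{err,retry} ‖ select{err,retry}  ✓ label sets agree
                  • err:
                    end ‖ end  ✓
                  • retry:
                    Y ‖ Y  ✓
        • data:
          offer{more,done,ack} ‖ select{more,done,ack}  ✓ label sets agree
            • more:
              recv[Int] ‖ send[Int]  ✓
                offer{data,err,more} ‖ select{data,err,more}  ✓ label sets agree
                  • data:
                    end ‖ end  ✓
                  • err:
                    Y ‖ Y  ✓
                  • more:
                    end ‖ end  ✓
            • done:
              select{retry,err} ‖ offer{retry,err}  ✓ label sets agree
                • retry:
                  send[Int] ‖ recv[Int]  ✓
                    Y ‖ Y  ✓
                • err:
                  select{ok,more,ack} ‖ offer{ok,more,ack}  ✓ label sets agree
                    • ok:
                      Y ‖ Y  ✓
                    • more:
                      Y ‖ Y  ✓
                    • ack:
                      Y ‖ Y  ✓
            • ack:
              select{stop,data} ‖ offer{stop,data}  ✓ label sets agree
                • stop:
                  offer{ok,stop,retry} ‖ select{ok,stop,retry}  ✓ label sets agree
                    • ok:
                      Y ‖ Y  ✓
                    • stop:
                      end ‖ end  ✓
                    • retry:
                      end ‖ end  ✓
                • data:
                  send[Unit] ‖ recv[Unit]  ✓
                    Y ‖ Y  ✓

YES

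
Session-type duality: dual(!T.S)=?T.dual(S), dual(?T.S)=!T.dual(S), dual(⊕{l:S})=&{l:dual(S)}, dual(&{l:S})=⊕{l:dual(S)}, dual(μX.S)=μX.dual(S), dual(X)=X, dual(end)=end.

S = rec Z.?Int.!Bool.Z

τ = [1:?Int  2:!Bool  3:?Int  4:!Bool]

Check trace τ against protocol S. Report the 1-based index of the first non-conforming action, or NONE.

[1] ?Int  ok  cont: !Bool.rec Z.…
[2] !Bool  ok  cont: rec Z.…
[3] ?Int  ok  cont: !Bool.rec Z.…
[4] !Bool  ok  cont: rec Z.…
all 4 steps conform

NONE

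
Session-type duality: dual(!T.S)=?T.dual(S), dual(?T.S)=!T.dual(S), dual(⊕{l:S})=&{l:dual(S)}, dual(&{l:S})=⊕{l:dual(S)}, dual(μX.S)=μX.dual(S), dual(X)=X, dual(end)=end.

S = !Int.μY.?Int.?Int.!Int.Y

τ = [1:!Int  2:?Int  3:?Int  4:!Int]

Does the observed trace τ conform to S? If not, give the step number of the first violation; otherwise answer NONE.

@1 !Int  ✓  now at μY.…
@2 ?Int  ✓  now at ?Int.!Int.μY.…
@3 ?Int  ✓  now at !Int.μY.…
@4 !Int  ✓  now at μY.…
τ conforms to S (length 4)

NONE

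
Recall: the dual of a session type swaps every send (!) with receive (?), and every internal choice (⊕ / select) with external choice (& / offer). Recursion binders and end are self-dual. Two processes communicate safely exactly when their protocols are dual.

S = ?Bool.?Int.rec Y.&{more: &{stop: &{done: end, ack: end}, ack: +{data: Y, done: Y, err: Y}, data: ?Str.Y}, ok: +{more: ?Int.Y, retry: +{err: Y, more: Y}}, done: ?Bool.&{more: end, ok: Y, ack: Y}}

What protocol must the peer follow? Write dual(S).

!Bool.!Int.rec Y.+{more: +{stop: +{done: end, ack: end}, ack: &{data: Y, done: Y, err: Y}, data: !Str.Y}, ok: &{more: !Int.Y, retry: &{err: Y, more: Y}}, done: !Bool.+{more: end, ok: Y, ack: Y}}

?Bool = !Bool
  ?Int = !Int
    rec Y = rec Y  (binder kept)
      &{more,ok,done} = +{more,ok,done}  (&→⊕)
        [more]
          &{stop,ack,data} = +{stop,ack,data}  (&→⊕)
            [stop]
              &{done,ack} = +{done,ack}  (&→⊕)
                [done]
                  end self-dual
                [ack]
                  end self-dual
            [ack]
              +{data,done,err} = &{data,done,err}  (internal→external)
                [data]
                  Y self-dual
                [done]
                  Y self-dual
                [err]
                  Y self-dual
            [data]
              ?Str = !Str
                Y self-dual
        [ok]
          +{more,retry} = &{more,retry}  (internal→external)
            [more]
              ?Int = !Int
                Y self-dual
            [retry]
              +{err,more} = &{err,more}  (internal→external)
                [err]
                  Y self-dual
                [more]
                  Y self-dual
        [done]
          ?Bool = !Bool
            &{more,ok,ack} = +{more,ok,ack}  (&→⊕)
              [more]
                end self-dual
              [ok]
                Y self-dual
              [ack]
                Y self-dual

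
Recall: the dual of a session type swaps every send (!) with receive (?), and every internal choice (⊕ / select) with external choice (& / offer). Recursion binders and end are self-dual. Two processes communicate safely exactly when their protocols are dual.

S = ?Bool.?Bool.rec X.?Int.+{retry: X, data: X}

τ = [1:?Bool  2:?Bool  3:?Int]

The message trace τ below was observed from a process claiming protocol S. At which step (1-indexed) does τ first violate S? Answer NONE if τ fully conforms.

step 1: ?Bool  match  state: ?Bool.rec X.…
step 2: ?Bool  match  state: rec X.…
step 3: ?Int  match  state: +{retry: rec X.…, data: rec X.…}
all 3 steps conform

NONE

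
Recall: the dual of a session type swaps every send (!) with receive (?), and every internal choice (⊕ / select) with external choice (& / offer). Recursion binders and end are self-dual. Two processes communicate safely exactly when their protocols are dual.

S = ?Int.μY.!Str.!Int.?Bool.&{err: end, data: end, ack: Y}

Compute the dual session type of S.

!Int.μY.?Str.?Int.!Bool.⊕{err: end, data: end, ack: Y}

?Int → !Int
  μY → μY  (binder kept)
    !Str → ?Str
      !Int → ?Int
        ?Bool → !Bool
          &{err,data,ack} → ⊕{err,data,ack}  (&→⊕)
            [err]
              end ↦ end
            [data]
              end ↦ end
            [ack]
              Y ↦ Y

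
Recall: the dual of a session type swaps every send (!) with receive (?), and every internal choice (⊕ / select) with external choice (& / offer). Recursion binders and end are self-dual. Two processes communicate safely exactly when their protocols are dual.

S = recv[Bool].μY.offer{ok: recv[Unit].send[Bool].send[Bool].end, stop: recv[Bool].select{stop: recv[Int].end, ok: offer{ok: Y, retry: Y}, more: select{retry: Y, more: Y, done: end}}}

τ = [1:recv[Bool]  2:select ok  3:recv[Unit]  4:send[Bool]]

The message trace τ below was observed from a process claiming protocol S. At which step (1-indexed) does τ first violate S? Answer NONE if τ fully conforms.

2

step 1: recv[Bool]  ✓  residual = μY.…
step 2: got select ok, protocol expects offer ok or offer stop  ✗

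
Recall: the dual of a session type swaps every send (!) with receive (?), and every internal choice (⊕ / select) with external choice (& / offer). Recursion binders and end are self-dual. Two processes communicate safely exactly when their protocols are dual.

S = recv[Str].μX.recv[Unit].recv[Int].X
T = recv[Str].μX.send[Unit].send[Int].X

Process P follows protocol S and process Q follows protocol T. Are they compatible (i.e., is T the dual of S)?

recv[Str] ‖ recv[Str]  ✗ same direction on both sides — not dual

NO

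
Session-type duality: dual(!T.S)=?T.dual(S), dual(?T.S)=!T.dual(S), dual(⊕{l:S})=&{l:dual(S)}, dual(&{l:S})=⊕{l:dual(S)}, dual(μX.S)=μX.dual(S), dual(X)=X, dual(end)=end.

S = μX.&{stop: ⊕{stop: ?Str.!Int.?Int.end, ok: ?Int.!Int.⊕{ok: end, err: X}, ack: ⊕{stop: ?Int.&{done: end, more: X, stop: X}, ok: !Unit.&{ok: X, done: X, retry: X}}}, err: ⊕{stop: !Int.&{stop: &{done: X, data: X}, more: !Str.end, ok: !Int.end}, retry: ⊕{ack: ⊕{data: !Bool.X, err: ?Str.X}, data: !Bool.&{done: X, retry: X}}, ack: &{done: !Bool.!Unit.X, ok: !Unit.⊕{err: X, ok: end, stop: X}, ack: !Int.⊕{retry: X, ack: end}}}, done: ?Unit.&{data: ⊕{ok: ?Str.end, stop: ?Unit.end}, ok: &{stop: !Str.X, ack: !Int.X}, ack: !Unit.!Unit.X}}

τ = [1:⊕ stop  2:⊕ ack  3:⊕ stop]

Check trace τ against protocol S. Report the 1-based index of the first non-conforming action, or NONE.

1

[1] got ⊕ stop, protocol expects & stop or & err or & done  ✗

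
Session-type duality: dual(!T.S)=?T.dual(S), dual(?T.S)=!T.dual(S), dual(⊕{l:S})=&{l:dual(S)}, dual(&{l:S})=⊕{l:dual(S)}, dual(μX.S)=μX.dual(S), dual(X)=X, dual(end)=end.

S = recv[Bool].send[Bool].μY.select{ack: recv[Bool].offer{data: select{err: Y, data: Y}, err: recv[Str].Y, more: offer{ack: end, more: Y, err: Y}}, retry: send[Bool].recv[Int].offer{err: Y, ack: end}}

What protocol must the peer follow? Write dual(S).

recv[Bool] = send[Bool]
  send[Bool] = recv[Bool]
    μY = μY  (rec unchanged)
      select{ack,retry} = offer{ack,retry}  (internal→external)
        • ack:
          recv[Bool] = send[Bool]
            offer{data,err,more} = select{data,err,more}  (external→internal)
              • data:
                select{err,data} = offer{err,data}  (internal→external)
                  • err:
                    Y ↦ Y
                  • data:
                    Y ↦ Y
              • err:
                recv[Str] = send[Str]
                  Y ↦ Y
              • more:
                offer{ack,more,err} = select{ack,more,err}  (external→internal)
                  • ack:
                    end ↦ end
                  • more:
                    Y ↦ Y
                  • err:
                    Y ↦ Y
        • retry:
          send[Bool] = recv[Bool]
            recv[Int] = send[Int]
              offer{err,ack} = select{err,ack}  (external→internal)
                • err:
                  Y ↦ Y
                • ack:
                  end ↦ end

send[Bool].recv[Bool].μY.offer{ack: send[Bool].select{data: offer{err: Y, data: Y}, err: send[Str].Y, more: select{ack: end, more: Y, err: Y}}, retry: recv[Bool].send[Int].select{err: Y, ack: end}}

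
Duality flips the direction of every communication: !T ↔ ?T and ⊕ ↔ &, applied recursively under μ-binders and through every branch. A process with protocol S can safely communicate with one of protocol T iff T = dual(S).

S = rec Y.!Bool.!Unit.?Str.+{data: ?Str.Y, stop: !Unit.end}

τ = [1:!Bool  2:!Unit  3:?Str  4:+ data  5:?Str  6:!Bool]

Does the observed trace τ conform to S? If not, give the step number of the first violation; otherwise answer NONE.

[1] !Bool  match  residual = !Unit.?Str.+{data: ?Str.rec Y.…, stop: !Unit.end}
[2] !Unit  match  residual = ?Str.+{data: ?Str.rec Y.…, stop: !Unit.end}
[3] ?Str  match  residual = +{data: ?Str.rec Y.…, stop: !Unit.end}
[4] + data  match  residual = ?Str.rec Y.…
[5] ?Str  match  residual = rec Y.…
[6] !Bool  match  residual = !Unit.?Str.+{data: ?Str.rec Y.…, stop: !Unit.end}
τ conforms to S (length 6)

NONE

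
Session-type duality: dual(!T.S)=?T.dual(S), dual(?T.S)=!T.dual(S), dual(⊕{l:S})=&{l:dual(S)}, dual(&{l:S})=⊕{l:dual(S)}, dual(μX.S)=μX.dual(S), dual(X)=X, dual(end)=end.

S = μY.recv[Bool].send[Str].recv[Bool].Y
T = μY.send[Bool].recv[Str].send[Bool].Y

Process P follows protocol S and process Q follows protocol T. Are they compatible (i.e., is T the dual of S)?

YES

μY | μY  match (binder kept)
  recv[Bool] | send[Bool]  match
    send[Str] | recv[Str]  match
      recv[Bool] | send[Bool]  match
        Y | Y  match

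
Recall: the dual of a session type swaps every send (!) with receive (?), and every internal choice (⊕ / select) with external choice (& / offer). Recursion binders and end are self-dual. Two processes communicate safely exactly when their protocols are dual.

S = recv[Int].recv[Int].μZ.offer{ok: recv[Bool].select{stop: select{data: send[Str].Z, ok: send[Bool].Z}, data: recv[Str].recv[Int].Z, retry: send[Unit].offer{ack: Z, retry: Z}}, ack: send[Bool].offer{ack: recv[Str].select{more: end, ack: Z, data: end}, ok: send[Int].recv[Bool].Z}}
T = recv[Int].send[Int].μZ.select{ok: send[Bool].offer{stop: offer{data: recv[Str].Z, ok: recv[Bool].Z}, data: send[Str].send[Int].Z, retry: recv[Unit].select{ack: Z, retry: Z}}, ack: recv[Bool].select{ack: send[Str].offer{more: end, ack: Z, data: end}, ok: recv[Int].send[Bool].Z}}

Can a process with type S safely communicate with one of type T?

NO

recv[Int] ‖ recv[Int]  ✗ same direction on both sides — not dual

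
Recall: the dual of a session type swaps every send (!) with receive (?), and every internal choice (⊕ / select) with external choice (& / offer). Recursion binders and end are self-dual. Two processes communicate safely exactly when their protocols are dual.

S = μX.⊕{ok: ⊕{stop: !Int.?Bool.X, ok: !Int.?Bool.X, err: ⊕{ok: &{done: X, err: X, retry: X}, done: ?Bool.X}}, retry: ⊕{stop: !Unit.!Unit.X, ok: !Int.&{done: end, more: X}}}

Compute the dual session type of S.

μX.&{ok: &{stop: ?Int.!Bool.X, ok: ?Int.!Bool.X, err: &{ok: ⊕{done: X, err: X, retry: X}, done: !Bool.X}}, retry: &{stop: ?Unit.?Unit.X, ok: ?Int.⊕{done: end, more: X}}}

μX → μX  (rec unchanged)
  ⊕{ok,retry} → &{ok,retry}  (⊕→&)
    case ok:
      ⊕{stop,ok,err} → &{stop,ok,err}  (⊕→&)
        case stop:
          !Int → ?Int
            ?Bool → !Bool
              X ↦ X
        case ok:
          !Int → ?Int
            ?Bool → !Bool
              X ↦ X
        case err:
          ⊕{ok,done} → &{ok,done}  (⊕→&)
            case ok:
              &{done,err,retry} → ⊕{done,err,retry}  (offer→select)
                case done:
                  X ↦ X
                case err:
                  X ↦ X
                case retry:
                  X ↦ X
            case done:
              ?Bool → !Bool
                X ↦ X
    case retry:
      ⊕{stop,ok} → &{stop,ok}  (⊕→&)
        case stop:
          !Unit → ?Unit
            !Unit → ?Unit
              X ↦ X
        case ok:
          !Int → ?Int
            &{done,more} → ⊕{done,more}  (offer→select)
              case done:
                end ↦ end
              case more:
                X ↦ X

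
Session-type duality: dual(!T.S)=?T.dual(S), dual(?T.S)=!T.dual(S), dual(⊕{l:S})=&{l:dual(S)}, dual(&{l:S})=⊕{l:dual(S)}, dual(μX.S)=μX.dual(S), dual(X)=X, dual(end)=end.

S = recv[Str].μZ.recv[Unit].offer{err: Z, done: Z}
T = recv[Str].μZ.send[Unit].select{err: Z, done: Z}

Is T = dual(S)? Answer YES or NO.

NO

recv[Str] ‖ recv[Str]  ✗ same direction on both sides — not dual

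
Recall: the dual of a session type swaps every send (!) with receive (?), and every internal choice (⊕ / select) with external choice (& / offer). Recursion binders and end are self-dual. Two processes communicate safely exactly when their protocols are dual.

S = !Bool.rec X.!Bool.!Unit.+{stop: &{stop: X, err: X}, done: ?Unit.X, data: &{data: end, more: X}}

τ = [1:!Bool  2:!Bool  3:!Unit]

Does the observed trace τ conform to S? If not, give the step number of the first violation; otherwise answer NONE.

@1 !Bool  match  residual = rec X.…
@2 !Bool  match  residual = !Unit.+{stop: &{stop: rec X.…, err: rec X.…}, done: ?Unit.rec X.…, data: &{data: end, more: rec X.…}}
@3 !Unit  match  residual = +{stop: &{stop: rec X.…, err: rec X.…}, done: ?Unit.rec X.…, data: &{data: end, more: rec X.…}}
τ conforms to S (length 3)

NONE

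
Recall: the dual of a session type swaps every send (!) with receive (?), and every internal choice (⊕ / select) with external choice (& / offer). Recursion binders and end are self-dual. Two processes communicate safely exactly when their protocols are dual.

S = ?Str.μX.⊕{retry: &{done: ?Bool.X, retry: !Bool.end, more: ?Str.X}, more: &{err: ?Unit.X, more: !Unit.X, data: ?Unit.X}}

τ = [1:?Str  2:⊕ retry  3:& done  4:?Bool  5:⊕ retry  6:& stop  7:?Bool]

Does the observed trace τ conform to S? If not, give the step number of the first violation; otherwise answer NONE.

6

@1 ?Str  ✓  residual = μX.…
@2 ⊕ retry  ✓  residual = &{done: ?Bool.μX.…, retry: !Bool.end, more: ?Str.μX.…}
@3 & done  ✓  residual = ?Bool.μX.…
@4 ?Bool  ✓  residual = μX.…
@5 ⊕ retry  ✓  residual = &{done: ?Bool.μX.…, retry: !Bool.end, more: ?Str.μX.…}
@6 got & stop, protocol expects & done or & retry or & more  ✗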